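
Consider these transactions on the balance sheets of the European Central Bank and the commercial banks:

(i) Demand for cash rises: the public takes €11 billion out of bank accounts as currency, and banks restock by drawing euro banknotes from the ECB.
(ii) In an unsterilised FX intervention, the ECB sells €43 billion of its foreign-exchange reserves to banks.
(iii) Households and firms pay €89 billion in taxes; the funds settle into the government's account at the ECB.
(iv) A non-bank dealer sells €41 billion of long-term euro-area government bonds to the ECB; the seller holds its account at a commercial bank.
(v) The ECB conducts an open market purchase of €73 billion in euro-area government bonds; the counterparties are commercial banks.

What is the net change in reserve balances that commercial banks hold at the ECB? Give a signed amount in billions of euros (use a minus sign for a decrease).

-€29 billion

Currency withdrawal €11 billion: banks swap reserves for currency → −€11B.
FX sale €43 billion: the buying banks pay out of their reserve balances → −€43B.
Government account inflow €89 billion: funds move from bank reserves into the government account → −€89B.
Asset purchase (from non-banks) €41 billion: the ECB pays by crediting reserve accounts → +€41B.
OMO purchase (from banks) €73 billion: the ECB pays by crediting reserve accounts → +€73B.
Net: −11 − 43 − 89 + 41 + 73 = -€29 billion.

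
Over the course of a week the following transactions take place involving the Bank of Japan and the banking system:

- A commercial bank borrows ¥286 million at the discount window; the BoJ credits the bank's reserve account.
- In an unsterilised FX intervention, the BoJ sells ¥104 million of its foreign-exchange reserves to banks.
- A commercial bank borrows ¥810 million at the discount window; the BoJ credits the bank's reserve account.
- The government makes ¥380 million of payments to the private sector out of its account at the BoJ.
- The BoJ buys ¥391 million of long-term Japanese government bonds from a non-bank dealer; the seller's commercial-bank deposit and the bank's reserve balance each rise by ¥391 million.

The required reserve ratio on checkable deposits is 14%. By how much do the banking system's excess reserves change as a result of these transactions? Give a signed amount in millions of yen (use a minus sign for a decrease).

+¥1655.06 million

Discount-window loan ¥286 million: reserves +¥286M, deposits 0.
FX sale ¥104 million: reserves −¥104M, deposits 0.
Discount-window loan ¥810 million: reserves +¥810M, deposits 0.
Government spending ¥380 million: reserves +¥380M, deposits +¥380M.
Asset purchase (from non-banks) ¥391 million: reserves +¥391M, deposits +¥391M.
Totals: Δreserves = +¥1763M, Δdeposits = +¥771M.
Δrequired reserves = 14% × +¥771M = +¥107.94M.
Δexcess reserves = Δreserves − Δrequired = +¥1763M − (+¥107.94M) = +¥1655.06 million.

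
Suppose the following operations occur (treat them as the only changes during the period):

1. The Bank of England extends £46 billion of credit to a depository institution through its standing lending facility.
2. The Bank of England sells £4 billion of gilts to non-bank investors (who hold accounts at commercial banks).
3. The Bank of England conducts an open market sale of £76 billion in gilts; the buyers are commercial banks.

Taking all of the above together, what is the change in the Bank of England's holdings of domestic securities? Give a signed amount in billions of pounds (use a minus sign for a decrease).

Discount-window loan £46 billion: the Bank of England's securities portfolio is untouched → 0.
Asset sale (to non-banks) £4 billion: securities removed from the Bank of England's portfolio → −£4B.
OMO sale (to banks) £76 billion: securities removed from the Bank of England's portfolio → −£76B.
Net: 0 − 4 − 76 = -£80 billion.

-£80 billion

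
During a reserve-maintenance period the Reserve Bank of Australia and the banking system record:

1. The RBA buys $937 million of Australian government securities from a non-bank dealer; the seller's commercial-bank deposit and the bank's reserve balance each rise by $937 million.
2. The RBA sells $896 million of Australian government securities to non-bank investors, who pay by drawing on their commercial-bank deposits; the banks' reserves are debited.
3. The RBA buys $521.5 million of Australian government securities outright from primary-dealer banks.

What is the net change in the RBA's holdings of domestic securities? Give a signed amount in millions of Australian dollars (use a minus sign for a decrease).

+$562.5 million

RBA balance sheet:
  Assets:      Securities +$562.5M
  Liabilities: Bank reserves +$562.5M
So the change in the RBA's holdings of domestic securities is +$562.5 million.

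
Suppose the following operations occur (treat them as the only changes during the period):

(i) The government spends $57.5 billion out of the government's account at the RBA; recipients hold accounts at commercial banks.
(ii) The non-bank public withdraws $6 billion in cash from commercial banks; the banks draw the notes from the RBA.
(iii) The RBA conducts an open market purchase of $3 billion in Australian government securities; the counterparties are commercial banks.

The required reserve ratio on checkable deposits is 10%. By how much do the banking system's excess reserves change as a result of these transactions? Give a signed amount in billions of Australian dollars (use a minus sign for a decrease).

Government spending $57.5 billion: reserves +$57.5B, deposits +$57.5B.
Currency withdrawal $6 billion: reserves −$6B, deposits −$6B.
OMO purchase (from banks) $3 billion: reserves +$3B, deposits 0.
Totals: Δreserves = +$54.5B, Δdeposits = +$51.5B.
Δrequired reserves = 10% × +$51.5B = +$5.15B.
Δexcess reserves = Δreserves − Δrequired = +$54.5B − (+$5.15B) = +$49.35 billion.

+$49.35 billion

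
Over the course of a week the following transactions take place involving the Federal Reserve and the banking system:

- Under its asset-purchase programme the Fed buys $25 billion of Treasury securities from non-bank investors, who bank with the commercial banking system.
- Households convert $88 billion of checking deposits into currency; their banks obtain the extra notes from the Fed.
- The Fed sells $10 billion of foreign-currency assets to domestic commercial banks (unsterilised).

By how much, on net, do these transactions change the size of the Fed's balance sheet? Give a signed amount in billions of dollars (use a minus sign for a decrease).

Fed balance sheet:
  Assets:      Securities +$25B, Foreign assets −$10B
  Liabilities: Bank reserves −$73B, Currency in circulation +$88B
Commercial banking system:
  Assets:      Reserves at CB −$73B, Foreign assets +$10B
  Liabilities: Checkable deposits −$63B
Change in total Fed assets = +$15 billion.

+$15 billion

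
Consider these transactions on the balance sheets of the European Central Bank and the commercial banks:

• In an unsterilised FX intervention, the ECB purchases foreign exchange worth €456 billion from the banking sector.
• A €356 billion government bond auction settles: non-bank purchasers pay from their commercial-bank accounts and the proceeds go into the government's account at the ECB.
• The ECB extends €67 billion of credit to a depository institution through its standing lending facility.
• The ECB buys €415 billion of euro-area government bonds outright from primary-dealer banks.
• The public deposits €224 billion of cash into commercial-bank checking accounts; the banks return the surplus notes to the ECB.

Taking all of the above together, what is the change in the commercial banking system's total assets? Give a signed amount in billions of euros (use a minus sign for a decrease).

ECB balance sheet:
  Assets:      Securities +€415B, Loans to banks +€67B, Foreign assets +€456B
  Liabilities: Bank reserves +€806B, Currency in circulation −€224B, Government deposits +€356B
Commercial banking system:
  Assets:      Reserves at CB +€806B, Securities −€415B, Foreign assets −€456B
  Liabilities: Checkable deposits −€132B, Borrowings from CB +€67B
Change in total bank assets = -€65 billion.

-€65 billion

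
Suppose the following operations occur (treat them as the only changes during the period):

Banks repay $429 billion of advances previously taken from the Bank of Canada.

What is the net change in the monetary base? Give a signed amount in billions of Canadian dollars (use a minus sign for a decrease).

Bank of Canada balance sheet:
  Assets:      Loans to banks −$429B
  Liabilities: Bank reserves −$429B
Commercial banking system:
  Assets:      Reserves at CB −$429B
  Liabilities: Borrowings from CB −$429B
Monetary base = currency + reserves: 0 + (−$429B) = -$429 billion.

-$429 billion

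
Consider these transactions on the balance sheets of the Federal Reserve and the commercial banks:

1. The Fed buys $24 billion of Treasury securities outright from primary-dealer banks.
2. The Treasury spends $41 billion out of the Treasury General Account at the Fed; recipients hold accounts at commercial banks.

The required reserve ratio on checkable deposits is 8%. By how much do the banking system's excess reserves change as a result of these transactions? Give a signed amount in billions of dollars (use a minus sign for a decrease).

+$61.72 billion

OMO purchase (from banks) $24 billion: reserves +$24B, deposits 0.
Government spending $41 billion: reserves +$41B, deposits +$41B.
Totals: Δreserves = +$65B, Δdeposits = +$41B.
Δrequired reserves = 8% × +$41B = +$3.28B.
Δexcess reserves = Δreserves − Δrequired = +$65B − (+$3.28B) = +$61.72 billion.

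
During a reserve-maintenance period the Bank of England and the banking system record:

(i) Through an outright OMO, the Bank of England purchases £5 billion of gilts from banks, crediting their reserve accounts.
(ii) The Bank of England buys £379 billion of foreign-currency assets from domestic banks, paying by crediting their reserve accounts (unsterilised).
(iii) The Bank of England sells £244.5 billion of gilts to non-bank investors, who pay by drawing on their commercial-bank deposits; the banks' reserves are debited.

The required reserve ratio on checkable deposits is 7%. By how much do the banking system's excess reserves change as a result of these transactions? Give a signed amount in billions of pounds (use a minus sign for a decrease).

OMO purchase (from banks) £5 billion: reserves +£5B, deposits 0.
FX purchase £379 billion: reserves +£379B, deposits 0.
Asset sale (to non-banks) £244.5 billion: reserves −£244.5B, deposits −£244.5B.
Totals: Δreserves = +£139.5B, Δdeposits = −£244.5B.
Δrequired reserves = 7% × −£244.5B = −£17.115B.
Δexcess reserves = Δreserves − Δrequired = +£139.5B − (−£17.115B) = +£156.615 billion.

+£156.615 billion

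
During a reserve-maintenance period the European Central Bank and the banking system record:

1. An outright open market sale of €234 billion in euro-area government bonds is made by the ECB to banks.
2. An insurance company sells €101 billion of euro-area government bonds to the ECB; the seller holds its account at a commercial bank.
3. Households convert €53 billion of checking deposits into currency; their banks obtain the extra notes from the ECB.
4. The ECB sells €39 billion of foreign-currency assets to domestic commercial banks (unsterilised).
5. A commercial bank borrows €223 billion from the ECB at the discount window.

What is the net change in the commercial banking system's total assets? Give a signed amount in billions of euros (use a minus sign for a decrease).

+€271 billion

OMO sale (to banks) €234 billion: just an asset swap on bank balance sheets → 0.
Asset purchase (from non-banks) €101 billion: bank balance sheets expand → +€101B.
Currency withdrawal €53 billion: bank balance sheets shrink → −€53B.
FX sale €39 billion: just an asset swap on bank balance sheets → 0.
Discount-window loan €223 billion: bank balance sheets expand → +€223B.
Net: 0 + 101 − 53 + 0 + 223 = +€271 billion.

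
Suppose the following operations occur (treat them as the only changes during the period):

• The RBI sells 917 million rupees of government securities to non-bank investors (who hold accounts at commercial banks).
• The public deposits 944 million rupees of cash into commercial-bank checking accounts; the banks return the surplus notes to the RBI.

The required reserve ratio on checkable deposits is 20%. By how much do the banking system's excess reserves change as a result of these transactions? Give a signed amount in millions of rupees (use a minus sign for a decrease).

+21.6 million

Asset sale (to non-banks) 917 million rupees: reserves −917M, deposits −917M.
Currency deposit 944 million rupees: reserves +944M, deposits +944M.
Totals: Δreserves = +27M, Δdeposits = +27M.
Δrequired reserves = 20% × +27M = +5.4M.
Δexcess reserves = Δreserves − Δrequired = +27M − (+5.4M) = +21.6 million.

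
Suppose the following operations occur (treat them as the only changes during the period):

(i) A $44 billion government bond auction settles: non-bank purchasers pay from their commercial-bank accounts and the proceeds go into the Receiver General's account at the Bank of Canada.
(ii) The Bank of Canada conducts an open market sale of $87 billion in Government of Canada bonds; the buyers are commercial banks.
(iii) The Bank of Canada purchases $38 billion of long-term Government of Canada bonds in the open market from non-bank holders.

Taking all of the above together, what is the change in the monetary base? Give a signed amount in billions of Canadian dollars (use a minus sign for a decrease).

Government account inflow $44 billion: reserves shift to a non-base liability → −$44B.
OMO sale (to banks) $87 billion: Bank of Canada balance sheet contracts → −$87B.
Asset purchase (from non-banks) $38 billion: Bank of Canada balance sheet expands → +$38B.
Net: −44 − 87 + 38 = -$93 billion.

-$93 billion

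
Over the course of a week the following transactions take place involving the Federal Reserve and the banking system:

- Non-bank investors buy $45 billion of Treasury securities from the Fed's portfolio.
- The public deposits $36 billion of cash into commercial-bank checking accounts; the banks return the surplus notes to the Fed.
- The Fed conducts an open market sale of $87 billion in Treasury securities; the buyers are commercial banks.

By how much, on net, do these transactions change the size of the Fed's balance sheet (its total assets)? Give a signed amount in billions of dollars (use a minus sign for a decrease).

-$132 billion

Fed balance sheet:
  Assets:      Securities −$132B
  Liabilities: Bank reserves −$96B, Currency in circulation −$36B
Commercial banking system:
  Assets:      Reserves at CB −$96B, Securities +$87B
  Liabilities: Checkable deposits −$9B
Change in total Fed assets = -$132 billion.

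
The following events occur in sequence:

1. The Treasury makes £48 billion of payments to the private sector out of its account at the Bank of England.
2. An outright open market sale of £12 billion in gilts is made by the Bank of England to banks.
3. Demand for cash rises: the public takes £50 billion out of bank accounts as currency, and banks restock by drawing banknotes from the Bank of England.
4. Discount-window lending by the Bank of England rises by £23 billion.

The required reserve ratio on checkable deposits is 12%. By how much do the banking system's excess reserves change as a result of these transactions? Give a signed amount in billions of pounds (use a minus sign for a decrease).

Government spending £48 billion: reserves +£48B, deposits +£48B.
OMO sale (to banks) £12 billion: reserves −£12B, deposits 0.
Currency withdrawal £50 billion: reserves −£50B, deposits −£50B.
Discount-window loan £23 billion: reserves +£23B, deposits 0.
Totals: Δreserves = +£9B, Δdeposits = −£2B.
Δrequired reserves = 12% × −£2B = −£0.24B.
Δexcess reserves = Δreserves − Δrequired = +£9B − (−£0.24B) = +£9.24 billion.

+£9.24 billion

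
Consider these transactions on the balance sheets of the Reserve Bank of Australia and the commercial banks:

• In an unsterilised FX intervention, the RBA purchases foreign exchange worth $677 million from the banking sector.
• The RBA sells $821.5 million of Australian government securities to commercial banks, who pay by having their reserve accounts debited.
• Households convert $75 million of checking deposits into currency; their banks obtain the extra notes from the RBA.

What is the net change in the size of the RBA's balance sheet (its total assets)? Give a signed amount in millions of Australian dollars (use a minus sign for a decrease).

-$144.5 million

FX purchase $677 million: an RBA asset is acquired → +$677M.
OMO sale (to banks) $821.5 million: an RBA asset is shed → −$821.5M.
Currency withdrawal $75 million: only the composition of liabilities changes → 0.
Net: 677 − 821.5 + 0 = -$144.5 million.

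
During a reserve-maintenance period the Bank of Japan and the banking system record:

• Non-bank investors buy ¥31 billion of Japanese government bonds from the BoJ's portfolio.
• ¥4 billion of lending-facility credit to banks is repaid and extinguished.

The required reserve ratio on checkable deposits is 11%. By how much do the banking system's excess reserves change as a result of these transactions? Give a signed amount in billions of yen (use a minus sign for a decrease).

-¥31.59 billion

Asset sale (to non-banks) ¥31 billion: reserves −¥31B, deposits −¥31B.
Discount-window repayment ¥4 billion: reserves −¥4B, deposits 0.
Totals: Δreserves = −¥35B, Δdeposits = −¥31B.
Δrequired reserves = 11% × −¥31B = −¥3.41B.
Δexcess reserves = Δreserves − Δrequired = −¥35B − (−¥3.41B) = -¥31.59 billion.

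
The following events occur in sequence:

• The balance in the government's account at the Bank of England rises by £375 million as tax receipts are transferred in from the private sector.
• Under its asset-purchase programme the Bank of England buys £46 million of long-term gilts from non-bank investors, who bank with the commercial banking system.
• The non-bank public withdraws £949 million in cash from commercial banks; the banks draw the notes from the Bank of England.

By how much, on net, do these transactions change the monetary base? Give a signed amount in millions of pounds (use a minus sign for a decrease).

Bank of England balance sheet:
  Assets:      Securities +£46M
  Liabilities: Bank reserves −£1278M, Currency in circulation +£949M, Government deposits +£375M
Monetary base = currency + reserves: +£949M + (−£1278M) = -£329 million.

-£329 million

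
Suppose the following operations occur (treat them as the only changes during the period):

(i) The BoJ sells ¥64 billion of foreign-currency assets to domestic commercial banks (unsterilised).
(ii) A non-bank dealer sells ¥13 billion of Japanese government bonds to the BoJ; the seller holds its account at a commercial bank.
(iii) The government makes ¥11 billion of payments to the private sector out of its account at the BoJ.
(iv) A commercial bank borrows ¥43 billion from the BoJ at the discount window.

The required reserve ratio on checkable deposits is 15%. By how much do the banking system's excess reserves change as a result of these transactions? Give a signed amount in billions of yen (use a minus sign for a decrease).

FX sale ¥64 billion: reserves −¥64B, deposits 0.
Asset purchase (from non-banks) ¥13 billion: reserves +¥13B, deposits +¥13B.
Government spending ¥11 billion: reserves +¥11B, deposits +¥11B.
Discount-window loan ¥43 billion: reserves +¥43B, deposits 0.
Totals: Δreserves = +¥3B, Δdeposits = +¥24B.
Δrequired reserves = 15% × +¥24B = +¥3.6B.
Δexcess reserves = Δreserves − Δrequired = +¥3B − (+¥3.6B) = -¥0.6 billion.

-¥0.6 billion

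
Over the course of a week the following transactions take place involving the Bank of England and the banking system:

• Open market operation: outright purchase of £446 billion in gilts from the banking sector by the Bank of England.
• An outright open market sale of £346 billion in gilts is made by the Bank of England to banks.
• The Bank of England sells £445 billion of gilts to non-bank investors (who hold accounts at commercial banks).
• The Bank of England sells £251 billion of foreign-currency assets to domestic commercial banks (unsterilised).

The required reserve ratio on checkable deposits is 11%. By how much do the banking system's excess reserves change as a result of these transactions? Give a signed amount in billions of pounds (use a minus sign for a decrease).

-£547.05 billion

OMO purchase (from banks) £446 billion: reserves +£446B, deposits 0.
OMO sale (to banks) £346 billion: reserves −£346B, deposits 0.
Asset sale (to non-banks) £445 billion: reserves −£445B, deposits −£445B.
FX sale £251 billion: reserves −£251B, deposits 0.
Totals: Δreserves = −£596B, Δdeposits = −£445B.
Δrequired reserves = 11% × −£445B = −£48.95B.
Δexcess reserves = Δreserves − Δrequired = −£596B − (−£48.95B) = -£547.05 billion.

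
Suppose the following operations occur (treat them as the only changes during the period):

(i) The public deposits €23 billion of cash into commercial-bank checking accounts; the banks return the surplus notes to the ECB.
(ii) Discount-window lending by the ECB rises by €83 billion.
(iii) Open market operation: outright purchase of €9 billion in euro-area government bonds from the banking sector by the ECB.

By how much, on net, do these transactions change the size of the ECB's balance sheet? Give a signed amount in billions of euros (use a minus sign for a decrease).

Currency deposit €23 billion: only the composition of liabilities changes → 0.
Discount-window loan €83 billion: an ECB asset is acquired → +€83B.
OMO purchase (from banks) €9 billion: an ECB asset is acquired → +€9B.
Net: 0 + 83 + 9 = +€92 billion.

+€92 billion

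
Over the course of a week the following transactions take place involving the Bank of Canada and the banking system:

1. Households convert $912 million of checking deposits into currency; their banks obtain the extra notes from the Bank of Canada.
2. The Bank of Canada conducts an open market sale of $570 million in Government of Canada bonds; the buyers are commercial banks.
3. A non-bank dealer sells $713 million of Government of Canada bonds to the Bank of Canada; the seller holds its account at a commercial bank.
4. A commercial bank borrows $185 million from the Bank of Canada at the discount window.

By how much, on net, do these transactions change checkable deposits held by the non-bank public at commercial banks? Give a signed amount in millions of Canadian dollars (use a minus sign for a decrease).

-$199 million

Bank of Canada balance sheet:
  Assets:      Securities +$143M, Loans to banks +$185M
  Liabilities: Bank reserves −$584M, Currency in circulation +$912M
Commercial banking system:
  Assets:      Reserves at CB −$584M, Securities +$570M
  Liabilities: Checkable deposits −$199M, Borrowings from CB +$185M
So the change in checkable deposits held by the non-bank public at commercial banks is -$199 million.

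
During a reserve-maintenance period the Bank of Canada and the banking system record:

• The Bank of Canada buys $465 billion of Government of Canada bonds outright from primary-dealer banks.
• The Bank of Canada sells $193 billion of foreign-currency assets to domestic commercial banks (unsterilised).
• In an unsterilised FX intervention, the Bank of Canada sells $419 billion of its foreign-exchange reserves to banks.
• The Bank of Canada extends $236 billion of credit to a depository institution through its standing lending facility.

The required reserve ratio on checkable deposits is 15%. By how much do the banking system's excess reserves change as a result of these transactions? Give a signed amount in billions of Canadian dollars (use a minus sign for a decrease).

+$89 billion

OMO purchase (from banks) $465 billion: reserves +$465B, deposits 0.
FX sale $193 billion: reserves −$193B, deposits 0.
FX sale $419 billion: reserves −$419B, deposits 0.
Discount-window loan $236 billion: reserves +$236B, deposits 0.
Totals: Δreserves = +$89B, Δdeposits = 0.
Δrequired reserves = 15% × 0 = 0.
Δexcess reserves = Δreserves − Δrequired = +$89B − (0) = +$89 billion.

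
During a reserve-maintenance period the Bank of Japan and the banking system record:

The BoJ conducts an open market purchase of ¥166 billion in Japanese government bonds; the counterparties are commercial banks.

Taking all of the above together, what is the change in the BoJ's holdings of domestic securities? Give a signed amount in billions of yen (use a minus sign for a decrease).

OMO purchase (from banks) ¥166 billion: securities added to the BoJ's portfolio → +¥166B.

+¥166 billion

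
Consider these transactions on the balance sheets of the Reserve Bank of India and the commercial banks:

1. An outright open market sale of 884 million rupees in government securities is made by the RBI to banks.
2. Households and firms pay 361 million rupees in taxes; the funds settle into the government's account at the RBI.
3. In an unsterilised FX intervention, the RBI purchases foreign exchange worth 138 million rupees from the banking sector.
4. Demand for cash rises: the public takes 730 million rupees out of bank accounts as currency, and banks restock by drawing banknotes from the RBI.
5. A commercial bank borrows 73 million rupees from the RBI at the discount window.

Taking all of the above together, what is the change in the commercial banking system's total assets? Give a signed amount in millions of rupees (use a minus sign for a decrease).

RBI balance sheet:
  Assets:      Securities −884M, Loans to banks +73M, Foreign assets +138M
  Liabilities: Bank reserves −1764M, Currency in circulation +730M, Government deposits +361M
Commercial banking system:
  Assets:      Reserves at CB −1764M, Securities +884M, Foreign assets −138M
  Liabilities: Checkable deposits −1091M, Borrowings from CB +73M
Change in total bank assets = -1018 million.

-1018 million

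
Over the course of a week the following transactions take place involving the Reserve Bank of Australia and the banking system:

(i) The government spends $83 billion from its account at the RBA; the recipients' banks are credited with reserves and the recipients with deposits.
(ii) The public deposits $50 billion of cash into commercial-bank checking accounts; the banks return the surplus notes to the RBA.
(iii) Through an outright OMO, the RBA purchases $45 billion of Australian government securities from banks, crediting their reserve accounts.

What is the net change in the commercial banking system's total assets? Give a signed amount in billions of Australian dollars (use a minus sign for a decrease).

RBA balance sheet:
  Assets:      Securities +$45B
  Liabilities: Bank reserves +$178B, Currency in circulation −$50B, Government deposits −$83B
Commercial banking system:
  Assets:      Reserves at CB +$178B, Securities −$45B
  Liabilities: Checkable deposits +$133B
Change in total bank assets = +$133 billion.

+$133 billion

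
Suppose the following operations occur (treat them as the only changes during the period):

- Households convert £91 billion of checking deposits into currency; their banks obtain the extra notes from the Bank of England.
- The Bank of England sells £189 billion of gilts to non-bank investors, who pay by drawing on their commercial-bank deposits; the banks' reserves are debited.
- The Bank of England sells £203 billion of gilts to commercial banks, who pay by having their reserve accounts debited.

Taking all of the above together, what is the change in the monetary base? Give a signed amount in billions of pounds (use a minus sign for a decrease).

Currency withdrawal £91 billion: just a shift between currency and reserves — both are base money → 0.
Asset sale (to non-banks) £189 billion: Bank of England balance sheet contracts → −£189B.
OMO sale (to banks) £203 billion: Bank of England balance sheet contracts → −£203B.
Net: 0 − 189 − 203 = -£392 billion.

-£392 billion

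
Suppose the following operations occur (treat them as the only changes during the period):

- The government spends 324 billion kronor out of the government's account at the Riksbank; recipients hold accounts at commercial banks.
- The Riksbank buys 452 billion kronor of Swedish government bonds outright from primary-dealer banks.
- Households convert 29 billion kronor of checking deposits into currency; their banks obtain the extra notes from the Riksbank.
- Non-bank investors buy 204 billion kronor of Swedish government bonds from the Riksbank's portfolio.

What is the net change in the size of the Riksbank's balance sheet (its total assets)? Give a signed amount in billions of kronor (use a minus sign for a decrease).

+248 billion

Government spending 324 billion kronor: only the composition of liabilities changes → 0.
OMO purchase (from banks) 452 billion kronor: a Riksbank asset is acquired → +452B.
Currency withdrawal 29 billion kronor: only the composition of liabilities changes → 0.
Asset sale (to non-banks) 204 billion kronor: a Riksbank asset is shed → −204B.
Net: 0 + 452 + 0 − 204 = +248 billion.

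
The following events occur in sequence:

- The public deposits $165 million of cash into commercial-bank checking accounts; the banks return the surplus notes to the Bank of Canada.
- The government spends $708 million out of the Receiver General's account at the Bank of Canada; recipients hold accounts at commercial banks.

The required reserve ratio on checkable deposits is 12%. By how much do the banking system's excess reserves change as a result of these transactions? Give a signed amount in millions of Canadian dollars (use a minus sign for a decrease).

Currency deposit $165 million: reserves +$165M, deposits +$165M.
Government spending $708 million: reserves +$708M, deposits +$708M.
Totals: Δreserves = +$873M, Δdeposits = +$873M.
Δrequired reserves = 12% × +$873M = +$104.76M.
Δexcess reserves = Δreserves − Δrequired = +$873M − (+$104.76M) = +$768.24 million.

+$768.24 million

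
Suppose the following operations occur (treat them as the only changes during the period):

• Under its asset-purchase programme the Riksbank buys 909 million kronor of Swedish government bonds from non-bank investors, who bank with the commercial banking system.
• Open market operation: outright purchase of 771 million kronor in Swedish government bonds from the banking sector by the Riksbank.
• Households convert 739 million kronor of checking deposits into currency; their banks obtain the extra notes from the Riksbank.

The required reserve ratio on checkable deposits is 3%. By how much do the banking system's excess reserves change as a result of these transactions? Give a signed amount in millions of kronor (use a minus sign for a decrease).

+935.9 million

Asset purchase (from non-banks) 909 million kronor: reserves +909M, deposits +909M.
OMO purchase (from banks) 771 million kronor: reserves +771M, deposits 0.
Currency withdrawal 739 million kronor: reserves −739M, deposits −739M.
Totals: Δreserves = +941M, Δdeposits = +170M.
Δrequired reserves = 3% × +170M = +5.1M.
Δexcess reserves = Δreserves − Δrequired = +941M − (+5.1M) = +935.9 million.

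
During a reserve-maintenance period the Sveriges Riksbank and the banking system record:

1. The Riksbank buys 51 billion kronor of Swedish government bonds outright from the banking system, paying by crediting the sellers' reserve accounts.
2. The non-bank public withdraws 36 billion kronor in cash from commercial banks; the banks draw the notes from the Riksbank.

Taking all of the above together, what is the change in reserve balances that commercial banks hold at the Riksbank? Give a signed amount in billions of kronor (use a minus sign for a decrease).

+15 billion

Riksbank balance sheet:
  Assets:      Securities +51B
  Liabilities: Bank reserves +15B, Currency in circulation +36B
Commercial banking system:
  Assets:      Reserves at CB +15B, Securities −51B
  Liabilities: Checkable deposits −36B
So the change in reserve balances that commercial banks hold at the Riksbank is +15 billion.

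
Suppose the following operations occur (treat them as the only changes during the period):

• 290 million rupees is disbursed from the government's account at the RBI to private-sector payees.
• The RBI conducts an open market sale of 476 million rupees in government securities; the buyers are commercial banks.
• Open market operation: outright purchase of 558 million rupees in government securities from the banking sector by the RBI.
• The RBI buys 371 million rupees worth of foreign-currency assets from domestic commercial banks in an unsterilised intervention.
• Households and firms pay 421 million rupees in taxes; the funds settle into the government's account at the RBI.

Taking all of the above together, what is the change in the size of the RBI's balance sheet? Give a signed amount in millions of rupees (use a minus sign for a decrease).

RBI balance sheet:
  Assets:      Securities +82M, Foreign assets +371M
  Liabilities: Bank reserves +322M, Government deposits +131M
Commercial banking system:
  Assets:      Reserves at CB +322M, Securities −82M, Foreign assets −371M
  Liabilities: Checkable deposits −131M
Change in total RBI assets = +453 million.

+453 million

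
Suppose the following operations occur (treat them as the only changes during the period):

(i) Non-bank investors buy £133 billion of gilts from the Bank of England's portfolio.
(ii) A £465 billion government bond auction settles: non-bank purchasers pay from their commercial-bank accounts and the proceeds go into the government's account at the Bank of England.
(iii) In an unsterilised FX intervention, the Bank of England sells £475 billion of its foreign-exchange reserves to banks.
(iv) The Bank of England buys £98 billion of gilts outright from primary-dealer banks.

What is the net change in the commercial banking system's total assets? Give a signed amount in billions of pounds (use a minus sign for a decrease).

Asset sale (to non-banks) £133 billion: bank balance sheets shrink → −£133B.
Government account inflow £465 billion: bank balance sheets shrink → −£465B.
FX sale £475 billion: just an asset swap on bank balance sheets → 0.
OMO purchase (from banks) £98 billion: just an asset swap on bank balance sheets → 0.
Net: −133 − 465 + 0 + 0 = -£598 billion.

-£598 billion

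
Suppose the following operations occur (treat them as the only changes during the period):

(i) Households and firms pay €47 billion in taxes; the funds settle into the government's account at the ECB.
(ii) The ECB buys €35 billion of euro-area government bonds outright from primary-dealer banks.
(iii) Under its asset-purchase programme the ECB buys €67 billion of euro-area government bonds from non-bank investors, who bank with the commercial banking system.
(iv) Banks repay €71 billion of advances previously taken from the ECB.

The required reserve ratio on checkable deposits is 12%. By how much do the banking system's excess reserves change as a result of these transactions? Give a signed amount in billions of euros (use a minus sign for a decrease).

-€18.4 billion

Government account inflow €47 billion: reserves −€47B, deposits −€47B.
OMO purchase (from banks) €35 billion: reserves +€35B, deposits 0.
Asset purchase (from non-banks) €67 billion: reserves +€67B, deposits +€67B.
Discount-window repayment €71 billion: reserves −€71B, deposits 0.
Totals: Δreserves = −€16B, Δdeposits = +€20B.
Δrequired reserves = 12% × +€20B = +€2.4B.
Δexcess reserves = Δreserves − Δrequired = −€16B − (+€2.4B) = -€18.4 billion.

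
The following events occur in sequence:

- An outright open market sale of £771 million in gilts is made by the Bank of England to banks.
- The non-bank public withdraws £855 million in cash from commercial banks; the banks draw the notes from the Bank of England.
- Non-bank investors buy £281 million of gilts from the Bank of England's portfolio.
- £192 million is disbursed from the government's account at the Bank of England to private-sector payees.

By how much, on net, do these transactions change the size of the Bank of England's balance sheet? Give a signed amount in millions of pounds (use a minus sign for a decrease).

-£1052 million

Bank of England balance sheet:
  Assets:      Securities −£1052M
  Liabilities: Bank reserves −£1715M, Currency in circulation +£855M, Government deposits −£192M
Change in total Bank of England assets = -£1052 million.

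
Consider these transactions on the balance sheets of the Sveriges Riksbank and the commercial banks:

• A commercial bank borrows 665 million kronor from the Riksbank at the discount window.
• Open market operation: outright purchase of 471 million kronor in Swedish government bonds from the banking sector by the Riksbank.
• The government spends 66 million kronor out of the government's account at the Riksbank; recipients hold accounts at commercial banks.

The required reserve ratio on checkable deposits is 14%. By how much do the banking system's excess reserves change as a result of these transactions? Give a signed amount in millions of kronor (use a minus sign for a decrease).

Discount-window loan 665 million kronor: reserves +665M, deposits 0.
OMO purchase (from banks) 471 million kronor: reserves +471M, deposits 0.
Government spending 66 million kronor: reserves +66M, deposits +66M.
Totals: Δreserves = +1202M, Δdeposits = +66M.
Δrequired reserves = 14% × +66M = +9.24M.
Δexcess reserves = Δreserves − Δrequired = +1202M − (+9.24M) = +1192.76 million.

+1192.76 million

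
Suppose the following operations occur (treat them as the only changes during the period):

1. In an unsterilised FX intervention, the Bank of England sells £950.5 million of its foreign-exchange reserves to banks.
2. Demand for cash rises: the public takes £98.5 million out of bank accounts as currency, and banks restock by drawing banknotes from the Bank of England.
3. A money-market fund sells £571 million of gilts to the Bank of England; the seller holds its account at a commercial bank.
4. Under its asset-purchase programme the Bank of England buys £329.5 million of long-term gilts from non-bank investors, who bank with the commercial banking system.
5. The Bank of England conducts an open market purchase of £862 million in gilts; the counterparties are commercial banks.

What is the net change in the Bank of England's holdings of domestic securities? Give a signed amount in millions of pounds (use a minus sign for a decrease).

Bank of England balance sheet:
  Assets:      Securities +£1762.5M, Foreign assets −£950.5M
  Liabilities: Bank reserves +£713.5M, Currency in circulation +£98.5M
Commercial banking system:
  Assets:      Reserves at CB +£713.5M, Securities −£862M, Foreign assets +£950.5M
  Liabilities: Checkable deposits +£802M
So the change in the Bank of England's holdings of domestic securities is +£1762.5 million.

+£1762.5 million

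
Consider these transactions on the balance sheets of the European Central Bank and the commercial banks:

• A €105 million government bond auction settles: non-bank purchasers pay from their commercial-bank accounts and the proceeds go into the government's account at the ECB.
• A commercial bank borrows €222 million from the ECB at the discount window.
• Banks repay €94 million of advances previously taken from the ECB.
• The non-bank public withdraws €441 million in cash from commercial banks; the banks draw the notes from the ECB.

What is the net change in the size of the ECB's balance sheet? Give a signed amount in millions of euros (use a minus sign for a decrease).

+€128 million

ECB balance sheet:
  Assets:      Loans to banks +€128M
  Liabilities: Bank reserves −€418M, Currency in circulation +€441M, Government deposits +€105M
Commercial banking system:
  Assets:      Reserves at CB −€418M
  Liabilities: Checkable deposits −€546M, Borrowings from CB +€128M
Change in total ECB assets = +€128 million.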